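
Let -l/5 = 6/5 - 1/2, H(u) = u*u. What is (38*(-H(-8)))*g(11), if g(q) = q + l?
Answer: -18240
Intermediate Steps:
H(u) = u²
l = -7/2 (l = -5*(6/5 - 1/2) = -5*(6*(⅕) - 1*½) = -5*(6/5 - ½) = -5*7/10 = -7/2 ≈ -3.5000)
g(q) = -7/2 + q (g(q) = q - 7/2 = -7/2 + q)
(38*(-H(-8)))*g(11) = (38*(-1*(-8)²))*(-7/2 + 11) = (38*(-1*64))*(15/2) = (38*(-64))*(15/2) = -2432*15/2 = -18240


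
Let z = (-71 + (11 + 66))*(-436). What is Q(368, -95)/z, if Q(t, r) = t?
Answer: -46/327 ≈ -0.14067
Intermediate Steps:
z = -2616 (z = (-71 + 77)*(-436) = 6*(-436) = -2616)
Q(368, -95)/z = 368/(-2616) = 368*(-1/2616) = -46/327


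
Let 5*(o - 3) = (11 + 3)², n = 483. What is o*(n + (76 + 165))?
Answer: 152764/5 ≈ 30553.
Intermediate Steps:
o = 211/5 (o = 3 + (11 + 3)²/5 = 3 + (⅕)*14² = 3 + (⅕)*196 = 3 + 196/5 = 211/5 ≈ 42.200)
o*(n + (76 + 165)) = 211*(483 + (76 + 165))/5 = 211*(483 + 241)/5 = (211/5)*724 = 152764/5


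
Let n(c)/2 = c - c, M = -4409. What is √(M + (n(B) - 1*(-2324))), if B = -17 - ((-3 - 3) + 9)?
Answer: I*√2085 ≈ 45.662*I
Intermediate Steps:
B = -20 (B = -17 - (-6 + 9) = -17 - 1*3 = -17 - 3 = -20)
n(c) = 0 (n(c) = 2*(c - c) = 2*0 = 0)
√(M + (n(B) - 1*(-2324))) = √(-4409 + (0 - 1*(-2324))) = √(-4409 + (0 + 2324)) = √(-4409 + 2324) = √(-2085) = I*√2085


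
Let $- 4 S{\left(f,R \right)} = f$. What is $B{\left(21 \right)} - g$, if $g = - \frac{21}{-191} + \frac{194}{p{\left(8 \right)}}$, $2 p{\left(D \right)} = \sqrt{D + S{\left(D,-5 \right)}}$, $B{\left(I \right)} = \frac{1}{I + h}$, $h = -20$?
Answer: $\frac{170}{191} - \frac{194 \sqrt{6}}{3} \approx -157.51$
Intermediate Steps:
$S{\left(f,R \right)} = - \frac{f}{4}$
$B{\left(I \right)} = \frac{1}{-20 + I}$ ($B{\left(I \right)} = \frac{1}{I - 20} = \frac{1}{-20 + I}$)
$p{\left(D \right)} = \frac{\sqrt{3} \sqrt{D}}{4}$ ($p{\left(D \right)} = \frac{\sqrt{D - \frac{D}{4}}}{2} = \frac{\sqrt{\frac{3 D}{4}}}{2} = \frac{\frac{1}{2} \sqrt{3} \sqrt{D}}{2} = \frac{\sqrt{3} \sqrt{D}}{4}$)
$g = \frac{21}{191} + \frac{194 \sqrt{6}}{3}$ ($g = - \frac{21}{-191} + \frac{194}{\frac{1}{4} \sqrt{3} \sqrt{8}} = \left(-21\right) \left(- \frac{1}{191}\right) + \frac{194}{\frac{1}{4} \sqrt{3} \cdot 2 \sqrt{2}} = \frac{21}{191} + \frac{194}{\frac{1}{2} \sqrt{6}} = \frac{21}{191} + 194 \frac{\sqrt{6}}{3} = \frac{21}{191} + \frac{194 \sqrt{6}}{3} \approx 158.51$)
$B{\left(21 \right)} - g = \frac{1}{-20 + 21} - \left(\frac{21}{191} + \frac{194 \sqrt{6}}{3}\right) = 1^{-1} - \left(\frac{21}{191} + \frac{194 \sqrt{6}}{3}\right) = 1 - \left(\frac{21}{191} + \frac{194 \sqrt{6}}{3}\right) = \frac{170}{191} - \frac{194 \sqrt{6}}{3}$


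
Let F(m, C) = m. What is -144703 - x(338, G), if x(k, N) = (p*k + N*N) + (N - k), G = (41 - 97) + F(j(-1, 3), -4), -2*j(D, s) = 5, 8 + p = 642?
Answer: -1448083/4 ≈ -3.6202e+5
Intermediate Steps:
p = 634 (p = -8 + 642 = 634)
j(D, s) = -5/2 (j(D, s) = -1/2*5 = -5/2)
G = -117/2 (G = (41 - 97) - 5/2 = -56 - 5/2 = -117/2 ≈ -58.500)
x(k, N) = N + N**2 + 633*k (x(k, N) = (634*k + N*N) + (N - k) = (634*k + N**2) + (N - k) = (N**2 + 634*k) + (N - k) = N + N**2 + 633*k)
-144703 - x(338, G) = -144703 - (-117/2 + (-117/2)**2 + 633*338) = -144703 - (-117/2 + 13689/4 + 213954) = -144703 - 1*869271/4 = -144703 - 869271/4 = -1448083/4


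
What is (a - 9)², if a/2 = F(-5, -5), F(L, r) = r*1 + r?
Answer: 841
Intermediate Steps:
F(L, r) = 2*r (F(L, r) = r + r = 2*r)
a = -20 (a = 2*(2*(-5)) = 2*(-10) = -20)
(a - 9)² = (-20 - 9)² = (-29)² = 841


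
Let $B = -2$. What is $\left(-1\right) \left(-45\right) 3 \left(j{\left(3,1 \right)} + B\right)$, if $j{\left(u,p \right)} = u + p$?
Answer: $270$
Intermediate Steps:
$j{\left(u,p \right)} = p + u$
$\left(-1\right) \left(-45\right) 3 \left(j{\left(3,1 \right)} + B\right) = \left(-1\right) \left(-45\right) 3 \left(\left(1 + 3\right) - 2\right) = 45 \cdot 3 \left(4 - 2\right) = 45 \cdot 3 \cdot 2 = 45 \cdot 6 = 270$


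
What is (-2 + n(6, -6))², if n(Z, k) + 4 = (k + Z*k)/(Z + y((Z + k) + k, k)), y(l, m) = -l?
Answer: 361/4 ≈ 90.250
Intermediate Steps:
n(Z, k) = -4 - (k + Z*k)/(2*k) (n(Z, k) = -4 + (k + Z*k)/(Z - ((Z + k) + k)) = -4 + (k + Z*k)/(Z - (Z + 2*k)) = -4 + (k + Z*k)/(Z + (-Z - 2*k)) = -4 + (k + Z*k)/((-2*k)) = -4 + (k + Z*k)*(-1/(2*k)) = -4 - (k + Z*k)/(2*k))
(-2 + n(6, -6))² = (-2 + (-9/2 - ½*6))² = (-2 + (-9/2 - 3))² = (-2 - 15/2)² = (-19/2)² = 361/4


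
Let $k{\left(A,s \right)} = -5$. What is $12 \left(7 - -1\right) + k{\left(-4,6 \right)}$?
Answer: $91$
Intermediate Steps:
$12 \left(7 - -1\right) + k{\left(-4,6 \right)} = 12 \left(7 - -1\right) - 5 = 12 \left(7 + 1\right) - 5 = 12 \cdot 8 - 5 = 96 - 5 = 91$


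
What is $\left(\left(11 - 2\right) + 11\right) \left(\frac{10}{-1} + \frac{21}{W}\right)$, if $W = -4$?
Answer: $-305$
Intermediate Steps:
$\left(\left(11 - 2\right) + 11\right) \left(\frac{10}{-1} + \frac{21}{W}\right) = \left(\left(11 - 2\right) + 11\right) \left(\frac{10}{-1} + \frac{21}{-4}\right) = \left(9 + 11\right) \left(10 \left(-1\right) + 21 \left(- \frac{1}{4}\right)\right) = 20 \left(-10 - \frac{21}{4}\right) = 20 \left(- \frac{61}{4}\right) = -305$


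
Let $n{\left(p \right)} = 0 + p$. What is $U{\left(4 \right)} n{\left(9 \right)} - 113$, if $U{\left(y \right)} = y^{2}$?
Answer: $31$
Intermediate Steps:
$n{\left(p \right)} = p$
$U{\left(4 \right)} n{\left(9 \right)} - 113 = 4^{2} \cdot 9 - 113 = 16 \cdot 9 - 113 = 144 - 113 = 31$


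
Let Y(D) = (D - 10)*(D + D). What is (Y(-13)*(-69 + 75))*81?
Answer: 290628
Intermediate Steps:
Y(D) = 2*D*(-10 + D) (Y(D) = (-10 + D)*(2*D) = 2*D*(-10 + D))
(Y(-13)*(-69 + 75))*81 = ((2*(-13)*(-10 - 13))*(-69 + 75))*81 = ((2*(-13)*(-23))*6)*81 = (598*6)*81 = 3588*81 = 290628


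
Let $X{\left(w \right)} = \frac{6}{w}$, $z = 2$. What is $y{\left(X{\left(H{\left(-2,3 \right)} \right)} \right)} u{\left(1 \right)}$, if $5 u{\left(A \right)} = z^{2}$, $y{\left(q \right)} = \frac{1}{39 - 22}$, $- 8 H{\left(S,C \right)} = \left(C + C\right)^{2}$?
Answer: $\frac{4}{85} \approx 0.047059$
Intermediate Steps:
$H{\left(S,C \right)} = - \frac{C^{2}}{2}$ ($H{\left(S,C \right)} = - \frac{\left(C + C\right)^{2}}{8} = - \frac{\left(2 C\right)^{2}}{8} = - \frac{4 C^{2}}{8} = - \frac{C^{2}}{2}$)
$y{\left(q \right)} = \frac{1}{17}$
$u{\left(A \right)} = \frac{4}{5}$ ($u{\left(A \right)} = \frac{2^{2}}{5} = \frac{1}{5} \cdot 4 = \frac{4}{5}$)
$y{\left(X{\left(H{\left(-2,3 \right)} \right)} \right)} u{\left(1 \right)} = \frac{1}{17} \cdot \frac{4}{5} = \frac{4}{85}$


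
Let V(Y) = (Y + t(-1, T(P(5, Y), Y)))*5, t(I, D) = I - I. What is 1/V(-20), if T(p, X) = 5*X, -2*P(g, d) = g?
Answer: -1/100 ≈ -0.010000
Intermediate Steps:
P(g, d) = -g/2
t(I, D) = 0
V(Y) = 5*Y (V(Y) = (Y + 0)*5 = Y*5 = 5*Y)
1/V(-20) = 1/(5*(-20)) = 1/(-100) = -1/100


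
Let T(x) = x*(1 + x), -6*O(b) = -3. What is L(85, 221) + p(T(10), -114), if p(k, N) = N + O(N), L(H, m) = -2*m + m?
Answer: -669/2 ≈ -334.50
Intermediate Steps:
O(b) = ½ (O(b) = -⅙*(-3) = ½)
L(H, m) = -m
p(k, N) = ½ + N (p(k, N) = N + ½ = ½ + N)
L(85, 221) + p(T(10), -114) = -1*221 + (½ - 114) = -221 - 227/2 = -669/2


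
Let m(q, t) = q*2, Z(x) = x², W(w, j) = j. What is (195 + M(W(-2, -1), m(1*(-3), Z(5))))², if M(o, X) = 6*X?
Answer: 25281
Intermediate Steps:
m(q, t) = 2*q
(195 + M(W(-2, -1), m(1*(-3), Z(5))))² = (195 + 6*(2*(1*(-3))))² = (195 + 6*(2*(-3)))² = (195 + 6*(-6))² = (195 - 36)² = 159² = 25281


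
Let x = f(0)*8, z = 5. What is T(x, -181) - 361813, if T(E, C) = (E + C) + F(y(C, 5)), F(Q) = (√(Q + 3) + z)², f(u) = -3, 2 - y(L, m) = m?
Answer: -361993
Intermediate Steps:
y(L, m) = 2 - m
F(Q) = (5 + √(3 + Q))² (F(Q) = (√(Q + 3) + 5)² = (√(3 + Q) + 5)² = (5 + √(3 + Q))²)
x = -24 (x = -3*8 = -24)
T(E, C) = 25 + C + E (T(E, C) = (E + C) + (5 + √(3 + (2 - 1*5)))² = (C + E) + (5 + √(3 + (2 - 5)))² = (C + E) + (5 + √(3 - 3))² = (C + E) + (5 + √0)² = (C + E) + (5 + 0)² = (C + E) + 5² = (C + E) + 25 = 25 + C + E)
T(x, -181) - 361813 = (25 - 181 - 24) - 361813 = -180 - 361813 = -361993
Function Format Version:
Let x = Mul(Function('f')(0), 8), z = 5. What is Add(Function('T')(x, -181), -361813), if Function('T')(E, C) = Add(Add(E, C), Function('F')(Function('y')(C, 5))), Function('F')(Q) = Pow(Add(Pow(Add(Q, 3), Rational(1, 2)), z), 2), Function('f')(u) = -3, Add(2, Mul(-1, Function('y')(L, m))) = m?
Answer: -361993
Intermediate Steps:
Function('y')(L, m) = Add(2, Mul(-1, m))
Function('F')(Q) = Pow(Add(5, Pow(Add(3, Q), Rational(1, 2))), 2) (Function('F')(Q) = Pow(Add(Pow(Add(Q, 3), Rational(1, 2)), 5), 2) = Pow(Add(Pow(Add(3, Q), Rational(1, 2)), 5), 2) = Pow(Add(5, Pow(Add(3, Q), Rational(1, 2))), 2))
x = -24 (x = Mul(-3, 8) = -24)
Function('T')(E, C) = Add(25, C, E) (Function('T')(E, C) = Add(Add(E, C), Pow(Add(5, Pow(Add(3, Add(2, Mul(-1, 5))), Rational(1, 2))), 2)) = Add(Add(C, E), Pow(Add(5, Pow(Add(3, Add(2, -5)), Rational(1, 2))), 2)) = Add(Add(C, E), Pow(Add(5, Pow(Add(3, -3), Rational(1, 2))), 2)) = Add(Add(C, E), Pow(Add(5, Pow(0, Rational(1, 2))), 2)) = Add(Add(C, E), Pow(Add(5, 0), 2)) = Add(Add(C, E), Pow(5, 2)) = Add(Add(C, E), 25) = Add(25, C, E))
Add(Function('T')(x, -181), -361813) = Add(Add(25, -181, -24), -361813) = Add(-180, -361813) = -361993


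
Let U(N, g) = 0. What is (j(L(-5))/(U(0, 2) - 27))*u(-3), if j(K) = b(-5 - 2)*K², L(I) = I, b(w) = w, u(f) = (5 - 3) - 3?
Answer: -175/27 ≈ -6.4815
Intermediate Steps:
u(f) = -1 (u(f) = 2 - 3 = -1)
j(K) = -7*K² (j(K) = (-5 - 2)*K² = -7*K²)
(j(L(-5))/(U(0, 2) - 27))*u(-3) = ((-7*(-5)²)/(0 - 27))*(-1) = (-7*25/(-27))*(-1) = -175*(-1/27)*(-1) = (175/27)*(-1) = -175/27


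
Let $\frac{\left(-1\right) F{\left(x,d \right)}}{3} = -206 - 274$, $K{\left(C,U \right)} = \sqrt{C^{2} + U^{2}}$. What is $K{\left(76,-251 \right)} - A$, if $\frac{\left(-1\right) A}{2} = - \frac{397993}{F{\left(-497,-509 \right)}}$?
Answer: $- \frac{397993}{720} + \sqrt{68777} \approx -290.51$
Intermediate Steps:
$F{\left(x,d \right)} = 1440$ ($F{\left(x,d \right)} = - 3 \left(-206 - 274\right) = \left(-3\right) \left(-480\right) = 1440$)
$A = \frac{397993}{720}$ ($A = - 2 \left(- \frac{397993}{1440}\right) = - 2 \left(\left(-397993\right) \frac{1}{1440}\right) = \left(-2\right) \left(- \frac{397993}{1440}\right) = \frac{397993}{720} \approx 552.77$)
$K{\left(76,-251 \right)} - A = \sqrt{76^{2} + \left(-251\right)^{2}} - \frac{397993}{720} = \sqrt{5776 + 63001} - \frac{397993}{720} = \sqrt{68777} - \frac{397993}{720} = - \frac{397993}{720} + \sqrt{68777}$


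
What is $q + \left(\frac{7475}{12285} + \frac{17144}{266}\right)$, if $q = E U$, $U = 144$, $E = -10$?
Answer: $- \frac{4937411}{3591} \approx -1374.9$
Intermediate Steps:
$q = -1440$ ($q = \left(-10\right) 144 = -1440$)
$q + \left(\frac{7475}{12285} + \frac{17144}{266}\right) = -1440 + \left(\frac{7475}{12285} + \frac{17144}{266}\right) = -1440 + \left(7475 \cdot \frac{1}{12285} + 17144 \cdot \frac{1}{266}\right) = -1440 + \left(\frac{115}{189} + \frac{8572}{133}\right) = -1440 + \frac{233629}{3591} = - \frac{4937411}{3591}$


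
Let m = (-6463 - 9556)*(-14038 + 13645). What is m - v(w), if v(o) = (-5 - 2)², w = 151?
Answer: 6295418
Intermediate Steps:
v(o) = 49 (v(o) = (-7)² = 49)
m = 6295467 (m = -16019*(-393) = 6295467)
m - v(w) = 6295467 - 1*49 = 6295467 - 49 = 6295418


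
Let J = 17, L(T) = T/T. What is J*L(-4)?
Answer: 17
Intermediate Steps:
L(T) = 1
J*L(-4) = 17*1 = 17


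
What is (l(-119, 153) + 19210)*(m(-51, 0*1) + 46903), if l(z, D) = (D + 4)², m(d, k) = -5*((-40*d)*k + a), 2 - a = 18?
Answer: 2060627397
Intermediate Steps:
a = -16 (a = 2 - 1*18 = 2 - 18 = -16)
m(d, k) = 80 + 200*d*k (m(d, k) = -5*((-40*d)*k - 16) = -5*(-40*d*k - 16) = -5*(-16 - 40*d*k) = 80 + 200*d*k)
l(z, D) = (4 + D)²
(l(-119, 153) + 19210)*(m(-51, 0*1) + 46903) = ((4 + 153)² + 19210)*((80 + 200*(-51)*(0*1)) + 46903) = (157² + 19210)*((80 + 200*(-51)*0) + 46903) = (24649 + 19210)*((80 + 0) + 46903) = 43859*(80 + 46903) = 43859*46983 = 2060627397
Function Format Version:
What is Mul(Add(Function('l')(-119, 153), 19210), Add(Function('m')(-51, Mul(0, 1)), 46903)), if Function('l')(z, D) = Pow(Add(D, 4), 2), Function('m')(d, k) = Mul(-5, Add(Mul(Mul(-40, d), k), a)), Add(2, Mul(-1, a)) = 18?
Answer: 2060627397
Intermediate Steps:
a = -16 (a = Add(2, Mul(-1, 18)) = Add(2, -18) = -16)
Function('m')(d, k) = Add(80, Mul(200, d, k)) (Function('m')(d, k) = Mul(-5, Add(Mul(Mul(-40, d), k), -16)) = Mul(-5, Add(Mul(-40, d, k), -16)) = Mul(-5, Add(-16, Mul(-40, d, k))) = Add(80, Mul(200, d, k)))
Function('l')(z, D) = Pow(Add(4, D), 2)
Mul(Add(Function('l')(-119, 153), 19210), Add(Function('m')(-51, Mul(0, 1)), 46903)) = Mul(Add(Pow(Add(4, 153), 2), 19210), Add(Add(80, Mul(200, -51, Mul(0, 1))), 46903)) = Mul(Add(Pow(157, 2), 19210), Add(Add(80, Mul(200, -51, 0)), 46903)) = Mul(Add(24649, 19210), Add(Add(80, 0), 46903)) = Mul(43859, Add(80, 46903)) = Mul(43859, 46983) = 2060627397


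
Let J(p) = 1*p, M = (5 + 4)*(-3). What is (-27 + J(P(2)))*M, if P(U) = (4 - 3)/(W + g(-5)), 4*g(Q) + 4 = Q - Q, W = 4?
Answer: 720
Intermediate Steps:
g(Q) = -1 (g(Q) = -1 + (Q - Q)/4 = -1 + (1/4)*0 = -1 + 0 = -1)
M = -27 (M = 9*(-3) = -27)
P(U) = 1/3 (P(U) = (4 - 3)/(4 - 1) = 1/3)
J(p) = p
(-27 + J(P(2)))*M = (-27 + 1/3)*(-27) = -80/3*(-27) = 720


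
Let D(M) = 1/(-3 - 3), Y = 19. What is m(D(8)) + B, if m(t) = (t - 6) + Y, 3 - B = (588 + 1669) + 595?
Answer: -17017/6 ≈ -2836.2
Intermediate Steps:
D(M) = -1/6 (D(M) = 1/(-6) = -1/6)
B = -2849 (B = 3 - ((588 + 1669) + 595) = 3 - (2257 + 595) = 3 - 1*2852 = 3 - 2852 = -2849)
m(t) = 13 + t (m(t) = (t - 6) + 19 = (-6 + t) + 19 = 13 + t)
m(D(8)) + B = (13 - 1/6) - 2849 = 77/6 - 2849 = -17017/6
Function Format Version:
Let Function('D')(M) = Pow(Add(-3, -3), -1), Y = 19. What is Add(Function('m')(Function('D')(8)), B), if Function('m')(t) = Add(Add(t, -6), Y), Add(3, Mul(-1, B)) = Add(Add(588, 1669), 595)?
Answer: Rational(-17017, 6) ≈ -2836.2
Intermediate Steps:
Function('D')(M) = Rational(-1, 6) (Function('D')(M) = Pow(-6, -1) = Rational(-1, 6))
B = -2849 (B = Add(3, Mul(-1, Add(Add(588, 1669), 595))) = Add(3, Mul(-1, Add(2257, 595))) = Add(3, Mul(-1, 2852)) = Add(3, -2852) = -2849)
Function('m')(t) = Add(13, t) (Function('m')(t) = Add(Add(t, -6), 19) = Add(Add(-6, t), 19) = Add(13, t))
Add(Function('m')(Function('D')(8)), B) = Add(Add(13, Rational(-1, 6)), -2849) = Add(Rational(77, 6), -2849) = Rational(-17017, 6)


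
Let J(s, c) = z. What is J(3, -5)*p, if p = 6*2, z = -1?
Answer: -12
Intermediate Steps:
J(s, c) = -1
p = 12
J(3, -5)*p = -1*12 = -12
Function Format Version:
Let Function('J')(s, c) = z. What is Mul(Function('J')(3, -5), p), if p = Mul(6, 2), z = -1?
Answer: -12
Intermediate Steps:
Function('J')(s, c) = -1
p = 12
Mul(Function('J')(3, -5), p) = Mul(-1, 12) = -12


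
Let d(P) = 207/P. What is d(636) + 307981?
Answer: 65292041/212 ≈ 3.0798e+5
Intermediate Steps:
d(636) + 307981 = 207/636 + 307981 = 207*(1/636) + 307981 = 69/212 + 307981 = 65292041/212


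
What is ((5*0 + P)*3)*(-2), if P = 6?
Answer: -36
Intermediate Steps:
((5*0 + P)*3)*(-2) = ((5*0 + 6)*3)*(-2) = ((0 + 6)*3)*(-2) = (6*3)*(-2) = 18*(-2) = -36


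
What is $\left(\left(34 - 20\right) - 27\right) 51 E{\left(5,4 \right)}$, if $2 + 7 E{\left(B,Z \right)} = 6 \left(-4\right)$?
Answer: $\frac{17238}{7} \approx 2462.6$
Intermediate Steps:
$E{\left(B,Z \right)} = - \frac{26}{7}$ ($E{\left(B,Z \right)} = - \frac{2}{7} + \frac{6 \left(-4\right)}{7} = - \frac{2}{7} + \frac{1}{7} \left(-24\right) = - \frac{2}{7} - \frac{24}{7} = - \frac{26}{7}$)
$\left(\left(34 - 20\right) - 27\right) 51 E{\left(5,4 \right)} = \left(\left(34 - 20\right) - 27\right) 51 \left(- \frac{26}{7}\right) = \left(14 - 27\right) 51 \left(- \frac{26}{7}\right) = \left(-13\right) 51 \left(- \frac{26}{7}\right) = \left(-663\right) \left(- \frac{26}{7}\right) = \frac{17238}{7}$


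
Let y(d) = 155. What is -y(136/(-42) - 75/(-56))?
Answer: -155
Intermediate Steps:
-y(136/(-42) - 75/(-56)) = -1*155 = -155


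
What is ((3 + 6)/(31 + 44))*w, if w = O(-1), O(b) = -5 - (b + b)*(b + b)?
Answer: -27/25 ≈ -1.0800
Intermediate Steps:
O(b) = -5 - 4*b**2 (O(b) = -5 - 2*b*2*b = -5 - 4*b**2)
w = -9 (w = -5 - 4*(-1)**2 = -5 - 4*1 = -5 - 4 = -9)
((3 + 6)/(31 + 44))*w = ((3 + 6)/(31 + 44))*(-9) = (9/75)*(-9) = (9*(1/75))*(-9) = (3/25)*(-9) = -27/25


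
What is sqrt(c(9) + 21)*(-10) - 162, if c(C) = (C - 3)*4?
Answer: -162 - 30*sqrt(5) ≈ -229.08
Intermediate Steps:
c(C) = -12 + 4*C (c(C) = (-3 + C)*4 = -12 + 4*C)
sqrt(c(9) + 21)*(-10) - 162 = sqrt((-12 + 4*9) + 21)*(-10) - 162 = sqrt((-12 + 36) + 21)*(-10) - 162 = sqrt(24 + 21)*(-10) - 162 = sqrt(45)*(-10) - 162 = (3*sqrt(5))*(-10) - 162 = -30*sqrt(5) - 162 = -162 - 30*sqrt(5)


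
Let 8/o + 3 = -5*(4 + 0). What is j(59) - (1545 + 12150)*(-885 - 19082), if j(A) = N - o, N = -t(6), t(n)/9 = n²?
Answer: 6289298051/23 ≈ 2.7345e+8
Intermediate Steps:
t(n) = 9*n²
N = -324 (N = -9*6² = -9*36 = -1*324 = -324)
o = -8/23 (o = 8/(-3 - 5*(4 + 0)) = 8/(-3 - 5*4) = 8/(-3 - 20) = 8/(-23) = 8*(-1/23) = -8/23 ≈ -0.34783)
j(A) = -7444/23 (j(A) = -324 - 1*(-8/23) = -324 + 8/23 = -7444/23)
j(59) - (1545 + 12150)*(-885 - 19082) = -7444/23 - (1545 + 12150)*(-885 - 19082) = -7444/23 - 13695*(-19967) = -7444/23 - 1*(-273448065) = -7444/23 + 273448065 = 6289298051/23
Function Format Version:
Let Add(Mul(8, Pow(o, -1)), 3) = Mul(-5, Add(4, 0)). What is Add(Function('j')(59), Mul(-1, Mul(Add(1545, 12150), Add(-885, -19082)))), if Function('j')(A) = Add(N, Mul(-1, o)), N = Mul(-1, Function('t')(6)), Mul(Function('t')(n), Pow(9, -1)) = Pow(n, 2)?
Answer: Rational(6289298051, 23) ≈ 2.7345e+8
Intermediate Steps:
Function('t')(n) = Mul(9, Pow(n, 2))
N = -324 (N = Mul(-1, Mul(9, Pow(6, 2))) = Mul(-1, Mul(9, 36)) = Mul(-1, 324) = -324)
o = Rational(-8, 23) (o = Mul(8, Pow(Add(-3, Mul(-5, Add(4, 0))), -1)) = Mul(8, Pow(Add(-3, Mul(-5, 4)), -1)) = Mul(8, Pow(Add(-3, -20), -1)) = Mul(8, Pow(-23, -1)) = Mul(8, Rational(-1, 23)) = Rational(-8, 23) ≈ -0.34783)
Function('j')(A) = Rational(-7444, 23) (Function('j')(A) = Add(-324, Mul(-1, Rational(-8, 23))) = Add(-324, Rational(8, 23)) = Rational(-7444, 23))
Add(Function('j')(59), Mul(-1, Mul(Add(1545, 12150), Add(-885, -19082)))) = Add(Rational(-7444, 23), Mul(-1, Mul(Add(1545, 12150), Add(-885, -19082)))) = Add(Rational(-7444, 23), Mul(-1, Mul(13695, -19967))) = Add(Rational(-7444, 23), Mul(-1, -273448065)) = Add(Rational(-7444, 23), 273448065) = Rational(6289298051, 23)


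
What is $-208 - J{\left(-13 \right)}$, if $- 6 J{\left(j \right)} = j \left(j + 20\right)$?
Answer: $- \frac{1339}{6} \approx -223.17$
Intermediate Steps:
$J{\left(j \right)} = - \frac{j \left(20 + j\right)}{6}$ ($J{\left(j \right)} = - \frac{j \left(j + 20\right)}{6} = - \frac{j \left(20 + j\right)}{6}$)
$-208 - J{\left(-13 \right)} = -208 - \left(- \frac{1}{6}\right) \left(-13\right) \left(20 - 13\right) = -208 - \left(- \frac{1}{6}\right) \left(-13\right) 7 = -208 - \frac{91}{6} = - \frac{1339}{6}$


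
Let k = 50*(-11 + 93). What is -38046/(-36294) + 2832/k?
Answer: 10782217/6200225 ≈ 1.7390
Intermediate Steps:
k = 4100 (k = 50*82 = 4100)
-38046/(-36294) + 2832/k = -38046/(-36294) + 2832/4100 = -38046*(-1/36294) + 2832*(1/4100) = 6341/6049 + 708/1025 = 10782217/6200225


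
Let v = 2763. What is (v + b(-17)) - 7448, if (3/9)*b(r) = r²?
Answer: -3818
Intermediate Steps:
b(r) = 3*r²
(v + b(-17)) - 7448 = (2763 + 3*(-17)²) - 7448 = (2763 + 3*289) - 7448 = (2763 + 867) - 7448 = 3630 - 7448 = -3818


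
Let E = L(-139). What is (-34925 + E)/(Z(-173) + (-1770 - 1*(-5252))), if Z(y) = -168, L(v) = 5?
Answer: -17460/1657 ≈ -10.537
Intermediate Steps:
E = 5
(-34925 + E)/(Z(-173) + (-1770 - 1*(-5252))) = (-34925 + 5)/(-168 + (-1770 - 1*(-5252))) = -34920/(-168 + (-1770 + 5252)) = -34920/(-168 + 3482) = -34920/3314 = -34920*1/3314 = -17460/1657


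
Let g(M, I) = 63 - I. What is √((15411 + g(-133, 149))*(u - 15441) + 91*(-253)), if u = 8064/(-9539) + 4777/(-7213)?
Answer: I*√1120464544104004677106277/68804807 ≈ 15384.0*I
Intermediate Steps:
u = -103733435/68804807 (u = 8064*(-1/9539) + 4777*(-1/7213) = -8064/9539 - 4777/7213 = -103733435/68804807 ≈ -1.5076)
√((15411 + g(-133, 149))*(u - 15441) + 91*(-253)) = √((15411 + (63 - 1*149))*(-103733435/68804807 - 15441) + 91*(-253)) = √((15411 + (63 - 149))*(-1062518758322/68804807) - 23023) = √((15411 - 86)*(-1062518758322/68804807) - 23023) = √(15325*(-1062518758322/68804807) - 23023) = √(-16283099971284650/68804807 - 23023) = √(-16284684064356211/68804807) = I*√1120464544104004677106277/68804807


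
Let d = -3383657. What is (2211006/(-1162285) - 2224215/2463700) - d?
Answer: 387566668804303721/114540862180 ≈ 3.3837e+6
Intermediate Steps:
(2211006/(-1162285) - 2224215/2463700) - d = (2211006/(-1162285) - 2224215/2463700) - 1*(-3383657) = (2211006*(-1/1162285) - 2224215*1/2463700) + 3383657 = (-2211006/1162285 - 444843/492740) + 3383657 = -321297088539/114540862180 + 3383657 = 387566668804303721/114540862180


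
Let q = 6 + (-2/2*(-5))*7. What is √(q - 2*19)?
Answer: √3 ≈ 1.7320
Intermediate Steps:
q = 41 (q = 6 + (-2*½*(-5))*7 = 6 - 1*(-5)*7 = 6 + 5*7 = 6 + 35 = 41)
√(q - 2*19) = √(41 - 2*19) = √(41 - 38) = √3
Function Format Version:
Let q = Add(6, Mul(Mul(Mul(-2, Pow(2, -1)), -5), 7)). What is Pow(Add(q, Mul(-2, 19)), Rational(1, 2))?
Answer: Pow(3, Rational(1, 2)) ≈ 1.7320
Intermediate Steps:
q = 41 (q = Add(6, Mul(Mul(Mul(-2, Rational(1, 2)), -5), 7)) = Add(6, Mul(Mul(-1, -5), 7)) = Add(6, Mul(5, 7)) = Add(6, 35) = 41)
Pow(Add(q, Mul(-2, 19)), Rational(1, 2)) = Pow(Add(41, Mul(-2, 19)), Rational(1, 2)) = Pow(Add(41, -38), Rational(1, 2)) = Pow(3, Rational(1, 2))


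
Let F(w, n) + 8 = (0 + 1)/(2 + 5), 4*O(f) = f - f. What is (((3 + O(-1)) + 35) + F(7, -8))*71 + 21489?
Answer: 165404/7 ≈ 23629.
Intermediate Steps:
O(f) = 0 (O(f) = (f - f)/4 = (1/4)*0 = 0)
F(w, n) = -55/7 (F(w, n) = -8 + (0 + 1)/(2 + 5) = -8 + 1/7 = -55/7)
(((3 + O(-1)) + 35) + F(7, -8))*71 + 21489 = (((3 + 0) + 35) - 55/7)*71 + 21489 = ((3 + 35) - 55/7)*71 + 21489 = (38 - 55/7)*71 + 21489 = (211/7)*71 + 21489 = 14981/7 + 21489 = 165404/7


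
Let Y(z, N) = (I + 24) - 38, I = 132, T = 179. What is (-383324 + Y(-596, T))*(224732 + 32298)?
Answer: -98495438180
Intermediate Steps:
Y(z, N) = 118 (Y(z, N) = (132 + 24) - 38 = 156 - 38 = 118)
(-383324 + Y(-596, T))*(224732 + 32298) = (-383324 + 118)*(224732 + 32298) = -383206*257030 = -98495438180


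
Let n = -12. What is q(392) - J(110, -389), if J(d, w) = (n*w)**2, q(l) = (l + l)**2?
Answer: -21175568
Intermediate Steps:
q(l) = 4*l**2 (q(l) = (2*l)**2 = 4*l**2)
J(d, w) = 144*w**2 (J(d, w) = (-12*w)**2 = 144*w**2)
q(392) - J(110, -389) = 4*392**2 - 144*(-389)**2 = 4*153664 - 144*151321 = 614656 - 1*21790224 = 614656 - 21790224 = -21175568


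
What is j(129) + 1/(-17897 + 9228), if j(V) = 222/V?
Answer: 641463/372767 ≈ 1.7208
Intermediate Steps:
j(129) + 1/(-17897 + 9228) = 222/129 + 1/(-17897 + 9228) = 222*(1/129) + 1/(-8669) = 74/43 - 1/8669 = 641463/372767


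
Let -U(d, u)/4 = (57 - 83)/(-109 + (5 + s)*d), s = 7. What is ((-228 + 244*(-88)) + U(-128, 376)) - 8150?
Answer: -49103354/1645 ≈ -29850.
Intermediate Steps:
U(d, u) = 104/(-109 + 12*d) (U(d, u) = -4*(57 - 83)/(-109 + (5 + 7)*d) = -(-104)/(-109 + 12*d) = 104/(-109 + 12*d))
((-228 + 244*(-88)) + U(-128, 376)) - 8150 = ((-228 + 244*(-88)) + 104/(-109 + 12*(-128))) - 8150 = ((-228 - 21472) + 104/(-109 - 1536)) - 8150 = (-21700 + 104/(-1645)) - 8150 = (-21700 + 104*(-1/1645)) - 8150 = (-21700 - 104/1645) - 8150 = -35696604/1645 - 8150 = -49103354/1645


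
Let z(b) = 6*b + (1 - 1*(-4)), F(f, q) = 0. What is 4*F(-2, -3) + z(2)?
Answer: 17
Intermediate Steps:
z(b) = 5 + 6*b (z(b) = 6*b + (1 + 4) = 6*b + 5 = 5 + 6*b)
4*F(-2, -3) + z(2) = 4*0 + (5 + 6*2) = 0 + (5 + 12) = 0 + 17 = 17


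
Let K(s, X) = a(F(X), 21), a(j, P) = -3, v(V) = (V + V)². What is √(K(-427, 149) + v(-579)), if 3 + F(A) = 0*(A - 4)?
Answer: √1340961 ≈ 1158.0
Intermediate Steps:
v(V) = 4*V² (v(V) = (2*V)² = 4*V²)
F(A) = -3 (F(A) = -3 + 0*(A - 4) = -3 + 0*(-4 + A) = -3 + 0 = -3)
K(s, X) = -3
√(K(-427, 149) + v(-579)) = √(-3 + 4*(-579)²) = √(-3 + 4*335241) = √(-3 + 1340964) = √1340961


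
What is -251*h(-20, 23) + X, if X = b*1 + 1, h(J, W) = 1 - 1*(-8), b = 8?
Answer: -2250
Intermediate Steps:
h(J, W) = 9 (h(J, W) = 1 + 8 = 9)
X = 9 (X = 8*1 + 1 = 8 + 1 = 9)
-251*h(-20, 23) + X = -251*9 + 9 = -2259 + 9 = -2250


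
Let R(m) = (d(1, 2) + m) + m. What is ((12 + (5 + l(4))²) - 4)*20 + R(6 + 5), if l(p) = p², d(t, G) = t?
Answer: 9003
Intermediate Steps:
R(m) = 1 + 2*m (R(m) = (1 + m) + m = 1 + 2*m)
((12 + (5 + l(4))²) - 4)*20 + R(6 + 5) = ((12 + (5 + 4²)²) - 4)*20 + (1 + 2*(6 + 5)) = ((12 + (5 + 16)²) - 4)*20 + (1 + 2*11) = ((12 + 21²) - 4)*20 + (1 + 22) = ((12 + 441) - 4)*20 + 23 = (453 - 4)*20 + 23 = 449*20 + 23 = 8980 + 23 = 9003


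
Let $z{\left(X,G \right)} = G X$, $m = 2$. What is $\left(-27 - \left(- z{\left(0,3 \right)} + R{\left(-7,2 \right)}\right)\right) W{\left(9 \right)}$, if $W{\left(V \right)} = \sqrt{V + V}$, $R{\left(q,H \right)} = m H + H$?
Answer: $- 99 \sqrt{2} \approx -140.01$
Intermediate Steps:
$R{\left(q,H \right)} = 3 H$ ($R{\left(q,H \right)} = 2 H + H = 3 H$)
$W{\left(V \right)} = \sqrt{2} \sqrt{V}$ ($W{\left(V \right)} = \sqrt{2 V} = \sqrt{2} \sqrt{V}$)
$\left(-27 - \left(- z{\left(0,3 \right)} + R{\left(-7,2 \right)}\right)\right) W{\left(9 \right)} = \left(-27 + \left(3 \cdot 0 - 3 \cdot 2\right)\right) \sqrt{2} \sqrt{9} = \left(-27 + \left(0 - 6\right)\right) \sqrt{2} \cdot 3 = \left(-27 + \left(0 - 6\right)\right) 3 \sqrt{2} = \left(-27 - 6\right) 3 \sqrt{2} = - 33 \cdot 3 \sqrt{2} = - 99 \sqrt{2}$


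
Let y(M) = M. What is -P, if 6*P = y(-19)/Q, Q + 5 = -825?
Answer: -19/4980 ≈ -0.0038153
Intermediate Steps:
Q = -830 (Q = -5 - 825 = -830)
P = 19/4980 (P = (-19/(-830))/6 = (-19*(-1/830))/6 = (1/6)*(19/830) = 19/4980 ≈ 0.0038153)
-P = -1*19/4980 = -19/4980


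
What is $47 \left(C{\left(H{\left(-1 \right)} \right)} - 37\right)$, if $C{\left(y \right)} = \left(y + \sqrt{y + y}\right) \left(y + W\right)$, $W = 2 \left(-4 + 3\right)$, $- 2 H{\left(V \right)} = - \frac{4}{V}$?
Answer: $-1363 - 376 i \approx -1363.0 - 376.0 i$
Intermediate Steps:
$H{\left(V \right)} = \frac{2}{V}$ ($H{\left(V \right)} = - \frac{\left(-4\right) \frac{1}{V}}{2} = \frac{2}{V}$)
$W = -2$ ($W = 2 \left(-1\right) = -2$)
$C{\left(y \right)} = \left(-2 + y\right) \left(y + \sqrt{2} \sqrt{y}\right)$ ($C{\left(y \right)} = \left(y + \sqrt{y + y}\right) \left(y - 2\right) = \left(y + \sqrt{2 y}\right) \left(-2 + y\right) = \left(y + \sqrt{2} \sqrt{y}\right) \left(-2 + y\right) = \left(-2 + y\right) \left(y + \sqrt{2} \sqrt{y}\right)$)
$47 \left(C{\left(H{\left(-1 \right)} \right)} - 37\right) = 47 \left(\left(\left(\frac{2}{-1}\right)^{2} - 2 \frac{2}{-1} + \sqrt{2} \left(\frac{2}{-1}\right)^{\frac{3}{2}} - 2 \sqrt{2} \sqrt{\frac{2}{-1}}\right) - 37\right) = 47 \left(\left(\left(2 \left(-1\right)\right)^{2} - 2 \cdot 2 \left(-1\right) + \sqrt{2} \left(2 \left(-1\right)\right)^{\frac{3}{2}} - 2 \sqrt{2} \sqrt{2 \left(-1\right)}\right) - 37\right) = 47 \left(\left(\left(-2\right)^{2} - -4 + \sqrt{2} \left(-2\right)^{\frac{3}{2}} - 2 \sqrt{2} \sqrt{-2}\right) - 37\right) = 47 \left(\left(4 + 4 + \sqrt{2} \left(- 2 i \sqrt{2}\right) - 2 \sqrt{2} i \sqrt{2}\right) - 37\right) = 47 \left(\left(4 + 4 - 4 i - 4 i\right) - 37\right) = 47 \left(\left(8 - 8 i\right) - 37\right) = 47 \left(-29 - 8 i\right) = -1363 - 376 i$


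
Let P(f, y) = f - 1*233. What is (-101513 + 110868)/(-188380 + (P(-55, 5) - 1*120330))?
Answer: -9355/308998 ≈ -0.030275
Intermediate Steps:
P(f, y) = -233 + f (P(f, y) = f - 233 = -233 + f)
(-101513 + 110868)/(-188380 + (P(-55, 5) - 1*120330)) = (-101513 + 110868)/(-188380 + ((-233 - 55) - 1*120330)) = 9355/(-188380 + (-288 - 120330)) = 9355/(-188380 - 120618) = 9355/(-308998) = 9355*(-1/308998) = -9355/308998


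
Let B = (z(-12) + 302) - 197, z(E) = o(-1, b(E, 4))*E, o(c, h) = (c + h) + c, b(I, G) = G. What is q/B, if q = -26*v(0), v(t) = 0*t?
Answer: 0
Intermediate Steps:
v(t) = 0
o(c, h) = h + 2*c
z(E) = 2*E (z(E) = (4 + 2*(-1))*E = (4 - 2)*E = 2*E)
B = 81 (B = (2*(-12) + 302) - 197 = (-24 + 302) - 197 = 278 - 197 = 81)
q = 0 (q = -26*0 = 0)
q/B = 0/81 = 0*(1/81) = 0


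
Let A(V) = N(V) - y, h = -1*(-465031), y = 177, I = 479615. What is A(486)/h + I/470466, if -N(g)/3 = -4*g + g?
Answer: 225010388867/218781274446 ≈ 1.0285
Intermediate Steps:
N(g) = 9*g (N(g) = -3*(-4*g + g) = -(-9)*g = 9*g)
h = 465031
A(V) = -177 + 9*V (A(V) = 9*V - 1*177 = 9*V - 177 = -177 + 9*V)
A(486)/h + I/470466 = (-177 + 9*486)/465031 + 479615/470466 = (-177 + 4374)*(1/465031) + 479615*(1/470466) = 4197*(1/465031) + 479615/470466 = 4197/465031 + 479615/470466 = 225010388867/218781274446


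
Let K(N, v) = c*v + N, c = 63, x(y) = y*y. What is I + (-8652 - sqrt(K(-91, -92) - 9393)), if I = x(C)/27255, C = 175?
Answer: -47155927/5451 - 4*I*sqrt(955) ≈ -8650.9 - 123.61*I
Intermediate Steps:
x(y) = y**2
K(N, v) = N + 63*v (K(N, v) = 63*v + N = N + 63*v)
I = 6125/5451 (I = 175**2/27255 = 30625*(1/27255) = 6125/5451 ≈ 1.1236)
I + (-8652 - sqrt(K(-91, -92) - 9393)) = 6125/5451 + (-8652 - sqrt((-91 + 63*(-92)) - 9393)) = 6125/5451 + (-8652 - sqrt((-91 - 5796) - 9393)) = 6125/5451 + (-8652 - sqrt(-5887 - 9393)) = 6125/5451 + (-8652 - sqrt(-15280)) = 6125/5451 + (-8652 - 4*I*sqrt(955)) = -47155927/5451 - 4*I*sqrt(955)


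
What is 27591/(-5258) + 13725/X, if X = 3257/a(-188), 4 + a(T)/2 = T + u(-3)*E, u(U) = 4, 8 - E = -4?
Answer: -20873686287/17125306 ≈ -1218.9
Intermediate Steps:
E = 12 (E = 8 - 1*(-4) = 8 + 4 = 12)
a(T) = 88 + 2*T (a(T) = -8 + 2*(T + 4*12) = -8 + 2*(T + 48) = -8 + 2*(48 + T) = -8 + (96 + 2*T) = 88 + 2*T)
X = -3257/288 (X = 3257/(88 + 2*(-188)) = 3257/(88 - 376) = 3257/(-288) = 3257*(-1/288) = -3257/288 ≈ -11.309)
27591/(-5258) + 13725/X = 27591/(-5258) + 13725/(-3257/288) = 27591*(-1/5258) + 13725*(-288/3257) = -27591/5258 - 3952800/3257 = -20873686287/17125306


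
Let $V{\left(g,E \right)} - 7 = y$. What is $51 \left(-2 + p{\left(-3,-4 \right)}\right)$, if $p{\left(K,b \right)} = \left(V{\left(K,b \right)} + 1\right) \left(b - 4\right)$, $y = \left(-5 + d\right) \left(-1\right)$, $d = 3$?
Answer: $-4182$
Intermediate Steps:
$y = 2$ ($y = \left(-5 + 3\right) \left(-1\right) = \left(-2\right) \left(-1\right) = 2$)
$V{\left(g,E \right)} = 9$ ($V{\left(g,E \right)} = 7 + 2 = 9$)
$p{\left(K,b \right)} = -40 + 10 b$ ($p{\left(K,b \right)} = \left(9 + 1\right) \left(b - 4\right) = 10 \left(-4 + b\right) = -40 + 10 b$)
$51 \left(-2 + p{\left(-3,-4 \right)}\right) = 51 \left(-2 + \left(-40 + 10 \left(-4\right)\right)\right) = 51 \left(-2 - 80\right) = 51 \left(-82\right) = -4182$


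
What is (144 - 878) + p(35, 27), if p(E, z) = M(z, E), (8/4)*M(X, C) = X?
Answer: -1441/2 ≈ -720.50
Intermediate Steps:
M(X, C) = X/2
p(E, z) = z/2
(144 - 878) + p(35, 27) = (144 - 878) + (1/2)*27 = -734 + 27/2 = -1441/2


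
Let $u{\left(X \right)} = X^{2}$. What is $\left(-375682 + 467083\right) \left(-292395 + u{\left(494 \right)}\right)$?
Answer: $-4420060959$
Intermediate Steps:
$\left(-375682 + 467083\right) \left(-292395 + u{\left(494 \right)}\right) = \left(-375682 + 467083\right) \left(-292395 + 494^{2}\right) = 91401 \left(-292395 + 244036\right) = 91401 \left(-48359\right) = -4420060959$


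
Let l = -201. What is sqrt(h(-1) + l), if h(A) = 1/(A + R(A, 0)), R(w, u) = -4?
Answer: I*sqrt(5030)/5 ≈ 14.184*I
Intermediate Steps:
h(A) = 1/(-4 + A) (h(A) = 1/(A - 4) = 1/(-4 + A))
sqrt(h(-1) + l) = sqrt(1/(-4 - 1) - 201) = sqrt(1/(-5) - 201) = sqrt(-1/5 - 201) = sqrt(-1006/5) = I*sqrt(5030)/5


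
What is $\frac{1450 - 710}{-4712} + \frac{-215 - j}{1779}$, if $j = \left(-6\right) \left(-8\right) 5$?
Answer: $- \frac{865105}{2095662} \approx -0.41281$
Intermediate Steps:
$j = 240$ ($j = 48 \cdot 5 = 240$)
$\frac{1450 - 710}{-4712} + \frac{-215 - j}{1779} = \frac{1450 - 710}{-4712} + \frac{-215 - 240}{1779} = 740 \left(- \frac{1}{4712}\right) + \left(-215 - 240\right) \frac{1}{1779} = - \frac{185}{1178} - \frac{455}{1779} = - \frac{865105}{2095662}$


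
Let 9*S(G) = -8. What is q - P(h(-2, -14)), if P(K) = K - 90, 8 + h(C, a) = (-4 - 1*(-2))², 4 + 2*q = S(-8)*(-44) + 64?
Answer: 1292/9 ≈ 143.56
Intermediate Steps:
S(G) = -8/9 (S(G) = (⅑)*(-8) = -8/9)
q = 446/9 (q = -2 + (-8/9*(-44) + 64)/2 = -2 + (352/9 + 64)/2 = -2 + (½)*(928/9) = -2 + 464/9 = 446/9 ≈ 49.556)
h(C, a) = -4 (h(C, a) = -8 + (-4 - 1*(-2))² = -8 + (-4 + 2)² = -8 + (-2)² = -8 + 4 = -4)
P(K) = -90 + K
q - P(h(-2, -14)) = 446/9 - (-90 - 4) = 446/9 - 1*(-94) = 446/9 + 94 = 1292/9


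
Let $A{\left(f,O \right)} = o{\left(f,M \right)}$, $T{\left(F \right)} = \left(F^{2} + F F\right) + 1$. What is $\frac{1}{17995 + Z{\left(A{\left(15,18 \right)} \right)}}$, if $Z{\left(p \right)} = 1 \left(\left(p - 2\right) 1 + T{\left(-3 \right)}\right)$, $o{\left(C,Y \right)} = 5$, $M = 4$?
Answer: $\frac{1}{18017} \approx 5.5503 \cdot 10^{-5}$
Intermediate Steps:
$T{\left(F \right)} = 1 + 2 F^{2}$ ($T{\left(F \right)} = \left(F^{2} + F^{2}\right) + 1 = 2 F^{2} + 1 = 1 + 2 F^{2}$)
$A{\left(f,O \right)} = 5$
$Z{\left(p \right)} = 17 + p$ ($Z{\left(p \right)} = 1 \left(\left(p - 2\right) 1 + \left(1 + 2 \left(-3\right)^{2}\right)\right) = 1 \left(\left(-2 + p\right) 1 + \left(1 + 2 \cdot 9\right)\right) = 1 \left(\left(-2 + p\right) + \left(1 + 18\right)\right) = 1 \left(\left(-2 + p\right) + 19\right) = 1 \left(17 + p\right) = 17 + p$)
$\frac{1}{17995 + Z{\left(A{\left(15,18 \right)} \right)}} = \frac{1}{17995 + \left(17 + 5\right)} = \frac{1}{17995 + 22} = \frac{1}{18017}$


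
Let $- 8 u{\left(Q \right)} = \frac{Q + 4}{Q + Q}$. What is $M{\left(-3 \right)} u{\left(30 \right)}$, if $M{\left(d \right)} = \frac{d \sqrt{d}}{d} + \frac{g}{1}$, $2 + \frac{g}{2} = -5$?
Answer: $\frac{119}{120} - \frac{17 i \sqrt{3}}{240} \approx 0.99167 - 0.12269 i$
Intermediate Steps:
$g = -14$ ($g = -4 + 2 \left(-5\right) = -4 - 10 = -14$)
$M{\left(d \right)} = -14 + \sqrt{d}$ ($M{\left(d \right)} = \frac{d \sqrt{d}}{d} - \frac{14}{1} = \frac{d^{\frac{3}{2}}}{d} - 14 = \sqrt{d} - 14 = -14 + \sqrt{d}$)
$u{\left(Q \right)} = - \frac{4 + Q}{16 Q}$ ($u{\left(Q \right)} = - \frac{\left(Q + 4\right) \frac{1}{Q + Q}}{8} = - \frac{\left(4 + Q\right) \frac{1}{2 Q}}{8} = - \frac{\frac{1}{2} \frac{1}{Q} \left(4 + Q\right)}{8} = - \frac{4 + Q}{16 Q}$)
$M{\left(-3 \right)} u{\left(30 \right)} = \left(-14 + \sqrt{-3}\right) \frac{-4 - 30}{16 \cdot 30} = \left(-14 + i \sqrt{3}\right) \frac{1}{16} \cdot \frac{1}{30} \left(-4 - 30\right) = \left(-14 + i \sqrt{3}\right) \frac{1}{16} \cdot \frac{1}{30} \left(-34\right) = \left(-14 + i \sqrt{3}\right) \left(- \frac{17}{240}\right) = \frac{119}{120} - \frac{17 i \sqrt{3}}{240}$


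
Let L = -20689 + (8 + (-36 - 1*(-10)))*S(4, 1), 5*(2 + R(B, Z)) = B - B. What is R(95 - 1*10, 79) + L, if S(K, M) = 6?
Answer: -20799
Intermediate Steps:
R(B, Z) = -2 (R(B, Z) = -2 + (B - B)/5 = -2 + (1/5)*0 = -2 + 0 = -2)
L = -20797 (L = -20689 + (8 + (-36 - 1*(-10)))*6 = -20689 + (8 + (-36 + 10))*6 = -20689 + (8 - 26)*6 = -20689 - 18*6 = -20689 - 108 = -20797)
R(95 - 1*10, 79) + L = -2 - 20797 = -20799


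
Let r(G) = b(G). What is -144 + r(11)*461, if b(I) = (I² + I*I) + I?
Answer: 116489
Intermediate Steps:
b(I) = I + 2*I² (b(I) = (I² + I²) + I = 2*I² + I = I + 2*I²)
r(G) = G*(1 + 2*G)
-144 + r(11)*461 = -144 + (11*(1 + 2*11))*461 = -144 + (11*(1 + 22))*461 = -144 + (11*23)*461 = -144 + 253*461 = -144 + 116633 = 116489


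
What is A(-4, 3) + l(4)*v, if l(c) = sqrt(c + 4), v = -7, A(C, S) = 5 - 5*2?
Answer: -5 - 14*sqrt(2) ≈ -24.799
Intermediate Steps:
A(C, S) = -5 (A(C, S) = 5 - 10 = -5)
l(c) = sqrt(4 + c)
A(-4, 3) + l(4)*v = -5 + sqrt(4 + 4)*(-7) = -5 + sqrt(8)*(-7) = -5 + (2*sqrt(2))*(-7) = -5 - 14*sqrt(2)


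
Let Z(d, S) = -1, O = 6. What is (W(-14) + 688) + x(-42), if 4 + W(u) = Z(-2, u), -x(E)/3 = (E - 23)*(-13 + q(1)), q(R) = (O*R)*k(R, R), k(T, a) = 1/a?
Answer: -682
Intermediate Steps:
q(R) = 6 (q(R) = (6*R)/R = 6)
x(E) = -483 + 21*E (x(E) = -3*(E - 23)*(-13 + 6) = -3*(-23 + E)*(-7) = -3*(161 - 7*E) = -483 + 21*E)
W(u) = -5 (W(u) = -4 - 1 = -5)
(W(-14) + 688) + x(-42) = (-5 + 688) + (-483 + 21*(-42)) = 683 + (-483 - 882) = 683 - 1365 = -682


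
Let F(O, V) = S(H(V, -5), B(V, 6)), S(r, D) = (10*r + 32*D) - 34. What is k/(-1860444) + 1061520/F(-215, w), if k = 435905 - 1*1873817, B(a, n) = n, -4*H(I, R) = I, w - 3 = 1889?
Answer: -4556306438/19689699 ≈ -231.41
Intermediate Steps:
w = 1892 (w = 3 + 1889 = 1892)
H(I, R) = -I/4
S(r, D) = -34 + 10*r + 32*D
F(O, V) = 158 - 5*V/2 (F(O, V) = -34 + 10*(-V/4) + 32*6 = -34 - 5*V/2 + 192 = 158 - 5*V/2)
k = -1437912 (k = 435905 - 1873817 = -1437912)
k/(-1860444) + 1061520/F(-215, w) = -1437912/(-1860444) + 1061520/(158 - 5/2*1892) = -1437912*(-1/1860444) + 1061520/(158 - 4730) = 39942/51679 + 1061520/(-4572) = 39942/51679 + 1061520*(-1/4572) = 39942/51679 - 88460/381 = -4556306438/19689699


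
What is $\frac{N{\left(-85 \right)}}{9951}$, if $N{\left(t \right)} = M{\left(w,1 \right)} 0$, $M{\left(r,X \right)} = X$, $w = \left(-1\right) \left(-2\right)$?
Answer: $0$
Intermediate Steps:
$w = 2$
$N{\left(t \right)} = 0$ ($N{\left(t \right)} = 1 \cdot 0 = 0$)
$\frac{N{\left(-85 \right)}}{9951} = \frac{0}{9951} = 0 \cdot \frac{1}{9951} = 0$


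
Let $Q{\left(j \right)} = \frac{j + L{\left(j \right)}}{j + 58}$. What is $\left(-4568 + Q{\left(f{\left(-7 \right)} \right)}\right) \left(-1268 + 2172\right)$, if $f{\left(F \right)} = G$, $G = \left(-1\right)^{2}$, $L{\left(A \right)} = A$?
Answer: $- \frac{243637040}{59} \approx -4.1294 \cdot 10^{6}$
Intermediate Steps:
$G = 1$
$f{\left(F \right)} = 1$
$Q{\left(j \right)} = \frac{2 j}{58 + j}$ ($Q{\left(j \right)} = \frac{j + j}{j + 58} = \frac{2 j}{58 + j}$)
$\left(-4568 + Q{\left(f{\left(-7 \right)} \right)}\right) \left(-1268 + 2172\right) = \left(-4568 + 2 \cdot 1 \frac{1}{58 + 1}\right) \left(-1268 + 2172\right) = \left(-4568 + 2 \cdot 1 \cdot \frac{1}{59}\right) 904 = \left(-4568 + \frac{2}{59}\right) 904 = \left(- \frac{269510}{59}\right) 904 = - \frac{243637040}{59}$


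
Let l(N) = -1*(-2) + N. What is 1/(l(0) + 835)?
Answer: 1/837 ≈ 0.0011947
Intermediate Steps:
l(N) = 2 + N
1/(l(0) + 835) = 1/((2 + 0) + 835) = 1/(2 + 835) = 1/837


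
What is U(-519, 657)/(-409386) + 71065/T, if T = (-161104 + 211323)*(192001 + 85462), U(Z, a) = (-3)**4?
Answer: -366518016689/1901449826443414 ≈ -0.00019276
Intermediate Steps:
U(Z, a) = 81
T = 13933914397 (T = 50219*277463 = 13933914397)
U(-519, 657)/(-409386) + 71065/T = 81/(-409386) + 71065/13933914397 = 81*(-1/409386) + 71065*(1/13933914397) = -27/136462 + 71065/13933914397 = -366518016689/1901449826443414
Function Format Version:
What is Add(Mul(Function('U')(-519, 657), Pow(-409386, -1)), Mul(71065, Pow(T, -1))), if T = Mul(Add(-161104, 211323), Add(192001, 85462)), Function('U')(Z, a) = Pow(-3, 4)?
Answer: Rational(-366518016689, 1901449826443414) ≈ -0.00019276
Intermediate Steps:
Function('U')(Z, a) = 81
T = 13933914397 (T = Mul(50219, 277463) = 13933914397)
Add(Mul(Function('U')(-519, 657), Pow(-409386, -1)), Mul(71065, Pow(T, -1))) = Add(Mul(81, Pow(-409386, -1)), Mul(71065, Pow(13933914397, -1))) = Add(Mul(81, Rational(-1, 409386)), Mul(71065, Rational(1, 13933914397))) = Add(Rational(-27, 136462), Rational(71065, 13933914397)) = Rational(-366518016689, 1901449826443414)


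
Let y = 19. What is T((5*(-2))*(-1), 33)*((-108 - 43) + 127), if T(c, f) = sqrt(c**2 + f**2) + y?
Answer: -456 - 24*sqrt(1189) ≈ -1283.6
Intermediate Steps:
T(c, f) = 19 + sqrt(c**2 + f**2) (T(c, f) = sqrt(c**2 + f**2) + 19 = 19 + sqrt(c**2 + f**2))
T((5*(-2))*(-1), 33)*((-108 - 43) + 127) = (19 + sqrt(((5*(-2))*(-1))**2 + 33**2))*((-108 - 43) + 127) = (19 + sqrt((-10*(-1))**2 + 1089))*(-151 + 127) = (19 + sqrt(10**2 + 1089))*(-24) = (19 + sqrt(100 + 1089))*(-24) = (19 + sqrt(1189))*(-24) = -456 - 24*sqrt(1189)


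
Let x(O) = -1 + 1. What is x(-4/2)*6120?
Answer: 0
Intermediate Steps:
x(O) = 0
x(-4/2)*6120 = 0*6120 = 0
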